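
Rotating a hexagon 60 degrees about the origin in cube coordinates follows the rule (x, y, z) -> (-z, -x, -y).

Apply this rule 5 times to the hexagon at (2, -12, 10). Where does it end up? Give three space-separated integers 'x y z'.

Start: (2, -12, 10)
Step 1: (2, -12, 10) -> (-(10), -(2), -(-12)) = (-10, -2, 12)
Step 2: (-10, -2, 12) -> (-(12), -(-10), -(-2)) = (-12, 10, 2)
Step 3: (-12, 10, 2) -> (-(2), -(-12), -(10)) = (-2, 12, -10)
Step 4: (-2, 12, -10) -> (-(-10), -(-2), -(12)) = (10, 2, -12)
Step 5: (10, 2, -12) -> (-(-12), -(10), -(2)) = (12, -10, -2)

Answer: 12 -10 -2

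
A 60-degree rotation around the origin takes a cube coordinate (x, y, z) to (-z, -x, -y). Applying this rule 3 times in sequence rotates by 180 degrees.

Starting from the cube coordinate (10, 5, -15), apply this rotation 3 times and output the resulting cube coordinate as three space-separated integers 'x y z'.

Answer: -10 -5 15

Derivation:
Start: (10, 5, -15)
Step 1: (10, 5, -15) -> (-(-15), -(10), -(5)) = (15, -10, -5)
Step 2: (15, -10, -5) -> (-(-5), -(15), -(-10)) = (5, -15, 10)
Step 3: (5, -15, 10) -> (-(10), -(5), -(-15)) = (-10, -5, 15)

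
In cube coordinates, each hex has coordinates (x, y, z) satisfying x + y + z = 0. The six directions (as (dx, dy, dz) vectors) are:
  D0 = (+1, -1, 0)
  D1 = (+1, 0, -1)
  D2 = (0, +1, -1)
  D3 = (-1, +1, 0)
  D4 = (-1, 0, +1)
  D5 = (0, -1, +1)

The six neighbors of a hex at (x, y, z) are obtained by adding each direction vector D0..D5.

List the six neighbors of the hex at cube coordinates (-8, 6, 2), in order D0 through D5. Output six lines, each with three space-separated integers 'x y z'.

Answer: -7 5 2
-7 6 1
-8 7 1
-9 7 2
-9 6 3
-8 5 3

Derivation:
Center: (-8, 6, 2). Add each direction:
  D0: (-8, 6, 2) + (1, -1, 0) = (-7, 5, 2)
  D1: (-8, 6, 2) + (1, 0, -1) = (-7, 6, 1)
  D2: (-8, 6, 2) + (0, 1, -1) = (-8, 7, 1)
  D3: (-8, 6, 2) + (-1, 1, 0) = (-9, 7, 2)
  D4: (-8, 6, 2) + (-1, 0, 1) = (-9, 6, 3)
  D5: (-8, 6, 2) + (0, -1, 1) = (-8, 5, 3)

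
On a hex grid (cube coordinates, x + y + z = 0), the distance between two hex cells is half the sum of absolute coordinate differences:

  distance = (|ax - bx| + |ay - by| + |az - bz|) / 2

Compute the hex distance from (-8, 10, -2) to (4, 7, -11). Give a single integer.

Answer: 12

Derivation:
|ax - bx| = |-8 - 4| = 12
|ay - by| = |10 - 7| = 3
|az - bz| = |-2 - (-11)| = 9
distance = (12 + 3 + 9) / 2 = 24 / 2 = 12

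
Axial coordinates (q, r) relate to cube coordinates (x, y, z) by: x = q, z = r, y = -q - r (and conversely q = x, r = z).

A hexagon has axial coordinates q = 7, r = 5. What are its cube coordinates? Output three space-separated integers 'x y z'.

Answer: 7 -12 5

Derivation:
x = q = 7
z = r = 5
y = -x - z = -(7) - (5) = -12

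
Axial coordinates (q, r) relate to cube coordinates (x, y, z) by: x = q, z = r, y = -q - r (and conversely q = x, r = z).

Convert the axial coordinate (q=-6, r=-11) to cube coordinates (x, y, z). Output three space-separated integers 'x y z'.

Answer: -6 17 -11

Derivation:
x = q = -6
z = r = -11
y = -x - z = -(-6) - (-11) = 17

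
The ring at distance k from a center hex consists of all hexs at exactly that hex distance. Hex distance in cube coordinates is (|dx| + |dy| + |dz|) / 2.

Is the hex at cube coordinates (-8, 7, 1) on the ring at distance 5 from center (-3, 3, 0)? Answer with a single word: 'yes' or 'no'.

Answer: yes

Derivation:
|px - cx| = |-8 - (-3)| = 5
|py - cy| = |7 - 3| = 4
|pz - cz| = |1 - 0| = 1
distance = (5+4+1)/2 = 10/2 = 5
radius = 5; distance == radius -> yes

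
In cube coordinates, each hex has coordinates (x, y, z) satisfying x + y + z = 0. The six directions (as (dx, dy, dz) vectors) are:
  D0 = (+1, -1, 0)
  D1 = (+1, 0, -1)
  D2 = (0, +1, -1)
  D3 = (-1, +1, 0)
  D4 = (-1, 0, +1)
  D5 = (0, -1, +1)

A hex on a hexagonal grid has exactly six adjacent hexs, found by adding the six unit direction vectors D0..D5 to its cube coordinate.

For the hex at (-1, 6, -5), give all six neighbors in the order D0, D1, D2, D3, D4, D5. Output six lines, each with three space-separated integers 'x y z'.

Answer: 0 5 -5
0 6 -6
-1 7 -6
-2 7 -5
-2 6 -4
-1 5 -4

Derivation:
Center: (-1, 6, -5). Add each direction:
  D0: (-1, 6, -5) + (1, -1, 0) = (0, 5, -5)
  D1: (-1, 6, -5) + (1, 0, -1) = (0, 6, -6)
  D2: (-1, 6, -5) + (0, 1, -1) = (-1, 7, -6)
  D3: (-1, 6, -5) + (-1, 1, 0) = (-2, 7, -5)
  D4: (-1, 6, -5) + (-1, 0, 1) = (-2, 6, -4)
  D5: (-1, 6, -5) + (0, -1, 1) = (-1, 5, -4)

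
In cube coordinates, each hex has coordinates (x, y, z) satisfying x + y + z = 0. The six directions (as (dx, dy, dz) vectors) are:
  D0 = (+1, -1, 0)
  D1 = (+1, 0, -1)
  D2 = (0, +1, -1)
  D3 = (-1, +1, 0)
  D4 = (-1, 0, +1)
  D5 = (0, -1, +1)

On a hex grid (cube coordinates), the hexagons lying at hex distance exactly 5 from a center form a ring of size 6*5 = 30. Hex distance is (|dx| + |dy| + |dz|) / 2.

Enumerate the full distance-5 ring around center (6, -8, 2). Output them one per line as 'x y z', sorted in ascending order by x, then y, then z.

Walk ring at distance 5 from (6, -8, 2):
Start at center + D4*5 = (1, -8, 7)
  hex 0: (1, -8, 7)
  hex 1: (2, -9, 7)
  hex 2: (3, -10, 7)
  hex 3: (4, -11, 7)
  hex 4: (5, -12, 7)
  hex 5: (6, -13, 7)
  hex 6: (7, -13, 6)
  hex 7: (8, -13, 5)
  hex 8: (9, -13, 4)
  hex 9: (10, -13, 3)
  hex 10: (11, -13, 2)
  hex 11: (11, -12, 1)
  hex 12: (11, -11, 0)
  hex 13: (11, -10, -1)
  hex 14: (11, -9, -2)
  hex 15: (11, -8, -3)
  hex 16: (10, -7, -3)
  hex 17: (9, -6, -3)
  hex 18: (8, -5, -3)
  hex 19: (7, -4, -3)
  hex 20: (6, -3, -3)
  hex 21: (5, -3, -2)
  hex 22: (4, -3, -1)
  hex 23: (3, -3, 0)
  hex 24: (2, -3, 1)
  hex 25: (1, -3, 2)
  hex 26: (1, -4, 3)
  hex 27: (1, -5, 4)
  hex 28: (1, -6, 5)
  hex 29: (1, -7, 6)
Sorted: 30 hexes.

Answer: 1 -8 7
1 -7 6
1 -6 5
1 -5 4
1 -4 3
1 -3 2
2 -9 7
2 -3 1
3 -10 7
3 -3 0
4 -11 7
4 -3 -1
5 -12 7
5 -3 -2
6 -13 7
6 -3 -3
7 -13 6
7 -4 -3
8 -13 5
8 -5 -3
9 -13 4
9 -6 -3
10 -13 3
10 -7 -3
11 -13 2
11 -12 1
11 -11 0
11 -10 -1
11 -9 -2
11 -8 -3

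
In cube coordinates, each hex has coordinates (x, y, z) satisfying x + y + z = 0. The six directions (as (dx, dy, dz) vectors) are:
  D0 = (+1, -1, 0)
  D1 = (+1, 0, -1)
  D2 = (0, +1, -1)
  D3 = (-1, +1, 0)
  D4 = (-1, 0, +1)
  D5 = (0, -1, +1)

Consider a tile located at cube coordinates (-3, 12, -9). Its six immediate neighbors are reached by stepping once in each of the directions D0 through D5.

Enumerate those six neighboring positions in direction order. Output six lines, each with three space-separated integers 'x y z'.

Answer: -2 11 -9
-2 12 -10
-3 13 -10
-4 13 -9
-4 12 -8
-3 11 -8

Derivation:
Center: (-3, 12, -9). Add each direction:
  D0: (-3, 12, -9) + (1, -1, 0) = (-2, 11, -9)
  D1: (-3, 12, -9) + (1, 0, -1) = (-2, 12, -10)
  D2: (-3, 12, -9) + (0, 1, -1) = (-3, 13, -10)
  D3: (-3, 12, -9) + (-1, 1, 0) = (-4, 13, -9)
  D4: (-3, 12, -9) + (-1, 0, 1) = (-4, 12, -8)
  D5: (-3, 12, -9) + (0, -1, 1) = (-3, 11, -8)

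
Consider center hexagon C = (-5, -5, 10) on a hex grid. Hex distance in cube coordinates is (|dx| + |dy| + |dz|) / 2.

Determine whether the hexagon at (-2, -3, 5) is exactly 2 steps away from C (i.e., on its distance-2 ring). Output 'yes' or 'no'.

|px - cx| = |-2 - (-5)| = 3
|py - cy| = |-3 - (-5)| = 2
|pz - cz| = |5 - 10| = 5
distance = (3+2+5)/2 = 10/2 = 5
radius = 2; distance != radius -> no

Answer: no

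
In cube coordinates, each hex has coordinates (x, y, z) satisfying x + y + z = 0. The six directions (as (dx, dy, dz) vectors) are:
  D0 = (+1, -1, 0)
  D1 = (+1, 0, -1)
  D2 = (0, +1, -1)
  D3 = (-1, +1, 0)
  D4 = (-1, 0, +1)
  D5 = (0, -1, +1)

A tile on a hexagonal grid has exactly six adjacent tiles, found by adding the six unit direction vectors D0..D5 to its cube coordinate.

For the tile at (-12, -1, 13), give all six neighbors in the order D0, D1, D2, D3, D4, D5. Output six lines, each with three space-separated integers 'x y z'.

Answer: -11 -2 13
-11 -1 12
-12 0 12
-13 0 13
-13 -1 14
-12 -2 14

Derivation:
Center: (-12, -1, 13). Add each direction:
  D0: (-12, -1, 13) + (1, -1, 0) = (-11, -2, 13)
  D1: (-12, -1, 13) + (1, 0, -1) = (-11, -1, 12)
  D2: (-12, -1, 13) + (0, 1, -1) = (-12, 0, 12)
  D3: (-12, -1, 13) + (-1, 1, 0) = (-13, 0, 13)
  D4: (-12, -1, 13) + (-1, 0, 1) = (-13, -1, 14)
  D5: (-12, -1, 13) + (0, -1, 1) = (-12, -2, 14)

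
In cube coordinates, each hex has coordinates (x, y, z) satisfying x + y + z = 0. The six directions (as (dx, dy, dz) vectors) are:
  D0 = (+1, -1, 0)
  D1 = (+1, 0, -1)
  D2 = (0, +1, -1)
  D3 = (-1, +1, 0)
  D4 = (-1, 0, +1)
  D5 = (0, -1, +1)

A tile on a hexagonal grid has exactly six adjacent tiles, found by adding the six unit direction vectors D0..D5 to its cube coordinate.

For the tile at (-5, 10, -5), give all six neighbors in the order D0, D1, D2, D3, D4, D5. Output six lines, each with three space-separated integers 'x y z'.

Answer: -4 9 -5
-4 10 -6
-5 11 -6
-6 11 -5
-6 10 -4
-5 9 -4

Derivation:
Center: (-5, 10, -5). Add each direction:
  D0: (-5, 10, -5) + (1, -1, 0) = (-4, 9, -5)
  D1: (-5, 10, -5) + (1, 0, -1) = (-4, 10, -6)
  D2: (-5, 10, -5) + (0, 1, -1) = (-5, 11, -6)
  D3: (-5, 10, -5) + (-1, 1, 0) = (-6, 11, -5)
  D4: (-5, 10, -5) + (-1, 0, 1) = (-6, 10, -4)
  D5: (-5, 10, -5) + (0, -1, 1) = (-5, 9, -4)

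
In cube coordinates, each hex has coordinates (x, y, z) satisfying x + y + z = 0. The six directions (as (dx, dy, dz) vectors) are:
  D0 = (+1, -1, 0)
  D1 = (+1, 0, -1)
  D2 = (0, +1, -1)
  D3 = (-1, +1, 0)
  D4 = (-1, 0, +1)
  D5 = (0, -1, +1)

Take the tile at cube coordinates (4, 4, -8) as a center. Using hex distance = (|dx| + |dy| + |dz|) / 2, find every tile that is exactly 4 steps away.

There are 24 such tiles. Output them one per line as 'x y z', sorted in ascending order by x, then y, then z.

Answer: 0 4 -4
0 5 -5
0 6 -6
0 7 -7
0 8 -8
1 3 -4
1 8 -9
2 2 -4
2 8 -10
3 1 -4
3 8 -11
4 0 -4
4 8 -12
5 0 -5
5 7 -12
6 0 -6
6 6 -12
7 0 -7
7 5 -12
8 0 -8
8 1 -9
8 2 -10
8 3 -11
8 4 -12

Derivation:
Walk ring at distance 4 from (4, 4, -8):
Start at center + D4*4 = (0, 4, -4)
  hex 0: (0, 4, -4)
  hex 1: (1, 3, -4)
  hex 2: (2, 2, -4)
  hex 3: (3, 1, -4)
  hex 4: (4, 0, -4)
  hex 5: (5, 0, -5)
  hex 6: (6, 0, -6)
  hex 7: (7, 0, -7)
  hex 8: (8, 0, -8)
  hex 9: (8, 1, -9)
  hex 10: (8, 2, -10)
  hex 11: (8, 3, -11)
  hex 12: (8, 4, -12)
  hex 13: (7, 5, -12)
  hex 14: (6, 6, -12)
  hex 15: (5, 7, -12)
  hex 16: (4, 8, -12)
  hex 17: (3, 8, -11)
  hex 18: (2, 8, -10)
  hex 19: (1, 8, -9)
  hex 20: (0, 8, -8)
  hex 21: (0, 7, -7)
  hex 22: (0, 6, -6)
  hex 23: (0, 5, -5)
Sorted: 24 hexes.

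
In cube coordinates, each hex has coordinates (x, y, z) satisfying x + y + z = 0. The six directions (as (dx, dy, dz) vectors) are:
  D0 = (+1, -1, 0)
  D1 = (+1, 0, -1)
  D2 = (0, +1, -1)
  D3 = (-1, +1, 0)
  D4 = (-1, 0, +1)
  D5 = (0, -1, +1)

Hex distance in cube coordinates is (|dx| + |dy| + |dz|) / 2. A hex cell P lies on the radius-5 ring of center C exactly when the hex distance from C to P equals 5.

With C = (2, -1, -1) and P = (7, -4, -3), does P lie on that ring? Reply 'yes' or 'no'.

|px - cx| = |7 - 2| = 5
|py - cy| = |-4 - (-1)| = 3
|pz - cz| = |-3 - (-1)| = 2
distance = (5+3+2)/2 = 10/2 = 5
radius = 5; distance == radius -> yes

Answer: yes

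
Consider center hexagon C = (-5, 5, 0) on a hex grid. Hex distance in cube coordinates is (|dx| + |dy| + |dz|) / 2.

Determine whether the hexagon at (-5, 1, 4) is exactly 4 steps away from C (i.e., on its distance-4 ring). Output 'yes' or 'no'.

Answer: yes

Derivation:
|px - cx| = |-5 - (-5)| = 0
|py - cy| = |1 - 5| = 4
|pz - cz| = |4 - 0| = 4
distance = (0+4+4)/2 = 8/2 = 4
radius = 4; distance == radius -> yes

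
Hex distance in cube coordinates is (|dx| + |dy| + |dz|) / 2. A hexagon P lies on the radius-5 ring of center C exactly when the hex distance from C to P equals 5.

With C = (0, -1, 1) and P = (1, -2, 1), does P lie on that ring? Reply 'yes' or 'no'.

|px - cx| = |1 - 0| = 1
|py - cy| = |-2 - (-1)| = 1
|pz - cz| = |1 - 1| = 0
distance = (1+1+0)/2 = 2/2 = 1
radius = 5; distance != radius -> no

Answer: no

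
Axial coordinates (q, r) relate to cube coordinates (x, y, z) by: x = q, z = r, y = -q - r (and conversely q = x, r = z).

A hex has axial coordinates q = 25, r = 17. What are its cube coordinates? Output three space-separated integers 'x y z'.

x = q = 25
z = r = 17
y = -x - z = -(25) - (17) = -42

Answer: 25 -42 17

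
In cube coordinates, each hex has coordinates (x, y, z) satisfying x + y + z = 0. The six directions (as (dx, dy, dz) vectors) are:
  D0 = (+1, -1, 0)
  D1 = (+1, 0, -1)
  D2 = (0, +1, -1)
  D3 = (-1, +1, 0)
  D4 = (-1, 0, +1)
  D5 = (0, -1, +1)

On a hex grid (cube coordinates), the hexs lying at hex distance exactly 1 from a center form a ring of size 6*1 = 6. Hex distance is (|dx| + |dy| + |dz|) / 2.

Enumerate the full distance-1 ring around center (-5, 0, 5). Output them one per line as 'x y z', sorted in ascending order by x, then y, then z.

Walk ring at distance 1 from (-5, 0, 5):
Start at center + D4*1 = (-6, 0, 6)
  hex 0: (-6, 0, 6)
  hex 1: (-5, -1, 6)
  hex 2: (-4, -1, 5)
  hex 3: (-4, 0, 4)
  hex 4: (-5, 1, 4)
  hex 5: (-6, 1, 5)
Sorted: 6 hexes.

Answer: -6 0 6
-6 1 5
-5 -1 6
-5 1 4
-4 -1 5
-4 0 4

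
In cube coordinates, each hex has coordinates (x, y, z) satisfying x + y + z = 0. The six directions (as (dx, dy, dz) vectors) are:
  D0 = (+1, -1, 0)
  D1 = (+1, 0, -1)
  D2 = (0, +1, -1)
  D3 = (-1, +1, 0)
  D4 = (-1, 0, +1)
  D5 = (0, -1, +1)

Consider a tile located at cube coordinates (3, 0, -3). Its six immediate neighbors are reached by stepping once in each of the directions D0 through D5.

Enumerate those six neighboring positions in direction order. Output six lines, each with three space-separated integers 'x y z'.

Answer: 4 -1 -3
4 0 -4
3 1 -4
2 1 -3
2 0 -2
3 -1 -2

Derivation:
Center: (3, 0, -3). Add each direction:
  D0: (3, 0, -3) + (1, -1, 0) = (4, -1, -3)
  D1: (3, 0, -3) + (1, 0, -1) = (4, 0, -4)
  D2: (3, 0, -3) + (0, 1, -1) = (3, 1, -4)
  D3: (3, 0, -3) + (-1, 1, 0) = (2, 1, -3)
  D4: (3, 0, -3) + (-1, 0, 1) = (2, 0, -2)
  D5: (3, 0, -3) + (0, -1, 1) = (3, -1, -2)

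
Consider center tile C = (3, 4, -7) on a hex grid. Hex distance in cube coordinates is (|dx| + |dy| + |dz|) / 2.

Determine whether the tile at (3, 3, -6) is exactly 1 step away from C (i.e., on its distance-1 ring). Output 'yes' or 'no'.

Answer: yes

Derivation:
|px - cx| = |3 - 3| = 0
|py - cy| = |3 - 4| = 1
|pz - cz| = |-6 - (-7)| = 1
distance = (0+1+1)/2 = 2/2 = 1
radius = 1; distance == radius -> yes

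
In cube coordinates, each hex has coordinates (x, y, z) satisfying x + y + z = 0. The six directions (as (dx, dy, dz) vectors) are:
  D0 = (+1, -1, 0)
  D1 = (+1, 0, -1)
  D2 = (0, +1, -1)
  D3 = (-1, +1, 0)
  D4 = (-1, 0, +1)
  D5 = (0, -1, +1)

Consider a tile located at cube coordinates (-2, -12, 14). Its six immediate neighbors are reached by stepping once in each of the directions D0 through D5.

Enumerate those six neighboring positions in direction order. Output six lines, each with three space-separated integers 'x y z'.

Center: (-2, -12, 14). Add each direction:
  D0: (-2, -12, 14) + (1, -1, 0) = (-1, -13, 14)
  D1: (-2, -12, 14) + (1, 0, -1) = (-1, -12, 13)
  D2: (-2, -12, 14) + (0, 1, -1) = (-2, -11, 13)
  D3: (-2, -12, 14) + (-1, 1, 0) = (-3, -11, 14)
  D4: (-2, -12, 14) + (-1, 0, 1) = (-3, -12, 15)
  D5: (-2, -12, 14) + (0, -1, 1) = (-2, -13, 15)

Answer: -1 -13 14
-1 -12 13
-2 -11 13
-3 -11 14
-3 -12 15
-2 -13 15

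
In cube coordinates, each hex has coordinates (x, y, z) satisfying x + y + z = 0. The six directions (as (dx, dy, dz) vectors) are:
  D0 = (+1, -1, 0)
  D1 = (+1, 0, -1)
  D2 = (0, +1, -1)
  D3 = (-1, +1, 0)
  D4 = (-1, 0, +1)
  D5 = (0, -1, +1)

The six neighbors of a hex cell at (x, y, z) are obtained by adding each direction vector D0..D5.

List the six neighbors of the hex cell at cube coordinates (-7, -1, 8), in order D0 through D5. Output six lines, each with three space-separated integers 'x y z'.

Center: (-7, -1, 8). Add each direction:
  D0: (-7, -1, 8) + (1, -1, 0) = (-6, -2, 8)
  D1: (-7, -1, 8) + (1, 0, -1) = (-6, -1, 7)
  D2: (-7, -1, 8) + (0, 1, -1) = (-7, 0, 7)
  D3: (-7, -1, 8) + (-1, 1, 0) = (-8, 0, 8)
  D4: (-7, -1, 8) + (-1, 0, 1) = (-8, -1, 9)
  D5: (-7, -1, 8) + (0, -1, 1) = (-7, -2, 9)

Answer: -6 -2 8
-6 -1 7
-7 0 7
-8 0 8
-8 -1 9
-7 -2 9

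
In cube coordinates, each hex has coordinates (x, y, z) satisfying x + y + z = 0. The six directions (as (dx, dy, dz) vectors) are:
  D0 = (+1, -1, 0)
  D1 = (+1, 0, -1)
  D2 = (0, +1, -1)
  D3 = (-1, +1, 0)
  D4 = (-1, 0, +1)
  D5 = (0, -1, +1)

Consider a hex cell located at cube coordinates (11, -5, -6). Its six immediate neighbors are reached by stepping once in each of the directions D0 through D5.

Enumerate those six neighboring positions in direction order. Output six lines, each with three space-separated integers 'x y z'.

Answer: 12 -6 -6
12 -5 -7
11 -4 -7
10 -4 -6
10 -5 -5
11 -6 -5

Derivation:
Center: (11, -5, -6). Add each direction:
  D0: (11, -5, -6) + (1, -1, 0) = (12, -6, -6)
  D1: (11, -5, -6) + (1, 0, -1) = (12, -5, -7)
  D2: (11, -5, -6) + (0, 1, -1) = (11, -4, -7)
  D3: (11, -5, -6) + (-1, 1, 0) = (10, -4, -6)
  D4: (11, -5, -6) + (-1, 0, 1) = (10, -5, -5)
  D5: (11, -5, -6) + (0, -1, 1) = (11, -6, -5)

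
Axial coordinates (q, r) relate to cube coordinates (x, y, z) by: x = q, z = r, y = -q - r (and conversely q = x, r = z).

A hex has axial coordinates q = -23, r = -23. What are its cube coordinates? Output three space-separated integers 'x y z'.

Answer: -23 46 -23

Derivation:
x = q = -23
z = r = -23
y = -x - z = -(-23) - (-23) = 46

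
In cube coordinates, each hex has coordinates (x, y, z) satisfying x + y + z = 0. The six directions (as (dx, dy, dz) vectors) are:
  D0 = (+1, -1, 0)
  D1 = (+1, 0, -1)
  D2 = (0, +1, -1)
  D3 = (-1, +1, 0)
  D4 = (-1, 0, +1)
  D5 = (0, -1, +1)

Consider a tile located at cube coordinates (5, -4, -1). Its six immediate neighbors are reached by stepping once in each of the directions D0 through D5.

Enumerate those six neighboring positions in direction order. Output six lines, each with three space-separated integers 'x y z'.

Answer: 6 -5 -1
6 -4 -2
5 -3 -2
4 -3 -1
4 -4 0
5 -5 0

Derivation:
Center: (5, -4, -1). Add each direction:
  D0: (5, -4, -1) + (1, -1, 0) = (6, -5, -1)
  D1: (5, -4, -1) + (1, 0, -1) = (6, -4, -2)
  D2: (5, -4, -1) + (0, 1, -1) = (5, -3, -2)
  D3: (5, -4, -1) + (-1, 1, 0) = (4, -3, -1)
  D4: (5, -4, -1) + (-1, 0, 1) = (4, -4, 0)
  D5: (5, -4, -1) + (0, -1, 1) = (5, -5, 0)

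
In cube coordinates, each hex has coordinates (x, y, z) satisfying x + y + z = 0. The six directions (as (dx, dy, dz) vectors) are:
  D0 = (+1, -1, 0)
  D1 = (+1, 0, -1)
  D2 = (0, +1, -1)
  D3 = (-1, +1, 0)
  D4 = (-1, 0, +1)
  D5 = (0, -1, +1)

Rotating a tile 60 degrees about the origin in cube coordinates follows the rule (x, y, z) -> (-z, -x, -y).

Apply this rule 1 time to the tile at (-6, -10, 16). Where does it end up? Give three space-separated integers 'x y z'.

Answer: -16 6 10

Derivation:
Start: (-6, -10, 16)
Step 1: (-6, -10, 16) -> (-(16), -(-6), -(-10)) = (-16, 6, 10)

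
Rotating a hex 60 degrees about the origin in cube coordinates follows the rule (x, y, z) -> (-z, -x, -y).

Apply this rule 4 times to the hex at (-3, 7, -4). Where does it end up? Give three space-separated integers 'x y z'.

Answer: -4 -3 7

Derivation:
Start: (-3, 7, -4)
Step 1: (-3, 7, -4) -> (-(-4), -(-3), -(7)) = (4, 3, -7)
Step 2: (4, 3, -7) -> (-(-7), -(4), -(3)) = (7, -4, -3)
Step 3: (7, -4, -3) -> (-(-3), -(7), -(-4)) = (3, -7, 4)
Step 4: (3, -7, 4) -> (-(4), -(3), -(-7)) = (-4, -3, 7)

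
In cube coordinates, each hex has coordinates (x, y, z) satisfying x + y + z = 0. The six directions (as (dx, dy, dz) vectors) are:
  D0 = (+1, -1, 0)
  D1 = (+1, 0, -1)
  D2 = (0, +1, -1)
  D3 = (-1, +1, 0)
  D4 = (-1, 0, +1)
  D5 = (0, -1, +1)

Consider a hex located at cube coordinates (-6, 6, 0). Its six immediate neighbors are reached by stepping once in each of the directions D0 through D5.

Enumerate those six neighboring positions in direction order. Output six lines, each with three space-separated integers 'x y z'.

Answer: -5 5 0
-5 6 -1
-6 7 -1
-7 7 0
-7 6 1
-6 5 1

Derivation:
Center: (-6, 6, 0). Add each direction:
  D0: (-6, 6, 0) + (1, -1, 0) = (-5, 5, 0)
  D1: (-6, 6, 0) + (1, 0, -1) = (-5, 6, -1)
  D2: (-6, 6, 0) + (0, 1, -1) = (-6, 7, -1)
  D3: (-6, 6, 0) + (-1, 1, 0) = (-7, 7, 0)
  D4: (-6, 6, 0) + (-1, 0, 1) = (-7, 6, 1)
  D5: (-6, 6, 0) + (0, -1, 1) = (-6, 5, 1)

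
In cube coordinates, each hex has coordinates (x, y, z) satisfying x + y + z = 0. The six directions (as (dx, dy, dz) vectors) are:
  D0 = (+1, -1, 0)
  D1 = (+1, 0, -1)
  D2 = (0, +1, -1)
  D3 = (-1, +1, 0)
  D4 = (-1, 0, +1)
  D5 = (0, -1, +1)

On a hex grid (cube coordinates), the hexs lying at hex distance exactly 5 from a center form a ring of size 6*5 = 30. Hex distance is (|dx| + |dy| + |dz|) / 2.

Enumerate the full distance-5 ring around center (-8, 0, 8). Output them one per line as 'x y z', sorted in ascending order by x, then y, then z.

Answer: -13 0 13
-13 1 12
-13 2 11
-13 3 10
-13 4 9
-13 5 8
-12 -1 13
-12 5 7
-11 -2 13
-11 5 6
-10 -3 13
-10 5 5
-9 -4 13
-9 5 4
-8 -5 13
-8 5 3
-7 -5 12
-7 4 3
-6 -5 11
-6 3 3
-5 -5 10
-5 2 3
-4 -5 9
-4 1 3
-3 -5 8
-3 -4 7
-3 -3 6
-3 -2 5
-3 -1 4
-3 0 3

Derivation:
Walk ring at distance 5 from (-8, 0, 8):
Start at center + D4*5 = (-13, 0, 13)
  hex 0: (-13, 0, 13)
  hex 1: (-12, -1, 13)
  hex 2: (-11, -2, 13)
  hex 3: (-10, -3, 13)
  hex 4: (-9, -4, 13)
  hex 5: (-8, -5, 13)
  hex 6: (-7, -5, 12)
  hex 7: (-6, -5, 11)
  hex 8: (-5, -5, 10)
  hex 9: (-4, -5, 9)
  hex 10: (-3, -5, 8)
  hex 11: (-3, -4, 7)
  hex 12: (-3, -3, 6)
  hex 13: (-3, -2, 5)
  hex 14: (-3, -1, 4)
  hex 15: (-3, 0, 3)
  hex 16: (-4, 1, 3)
  hex 17: (-5, 2, 3)
  hex 18: (-6, 3, 3)
  hex 19: (-7, 4, 3)
  hex 20: (-8, 5, 3)
  hex 21: (-9, 5, 4)
  hex 22: (-10, 5, 5)
  hex 23: (-11, 5, 6)
  hex 24: (-12, 5, 7)
  hex 25: (-13, 5, 8)
  hex 26: (-13, 4, 9)
  hex 27: (-13, 3, 10)
  hex 28: (-13, 2, 11)
  hex 29: (-13, 1, 12)
Sorted: 30 hexes.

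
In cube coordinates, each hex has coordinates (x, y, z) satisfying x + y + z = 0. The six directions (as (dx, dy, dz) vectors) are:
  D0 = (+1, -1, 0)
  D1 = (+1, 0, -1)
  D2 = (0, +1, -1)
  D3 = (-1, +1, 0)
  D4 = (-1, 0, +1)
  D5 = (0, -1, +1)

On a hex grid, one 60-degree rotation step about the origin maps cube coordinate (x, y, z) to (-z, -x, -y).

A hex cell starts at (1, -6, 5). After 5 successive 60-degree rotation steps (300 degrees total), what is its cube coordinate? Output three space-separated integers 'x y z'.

Start: (1, -6, 5)
Step 1: (1, -6, 5) -> (-(5), -(1), -(-6)) = (-5, -1, 6)
Step 2: (-5, -1, 6) -> (-(6), -(-5), -(-1)) = (-6, 5, 1)
Step 3: (-6, 5, 1) -> (-(1), -(-6), -(5)) = (-1, 6, -5)
Step 4: (-1, 6, -5) -> (-(-5), -(-1), -(6)) = (5, 1, -6)
Step 5: (5, 1, -6) -> (-(-6), -(5), -(1)) = (6, -5, -1)

Answer: 6 -5 -1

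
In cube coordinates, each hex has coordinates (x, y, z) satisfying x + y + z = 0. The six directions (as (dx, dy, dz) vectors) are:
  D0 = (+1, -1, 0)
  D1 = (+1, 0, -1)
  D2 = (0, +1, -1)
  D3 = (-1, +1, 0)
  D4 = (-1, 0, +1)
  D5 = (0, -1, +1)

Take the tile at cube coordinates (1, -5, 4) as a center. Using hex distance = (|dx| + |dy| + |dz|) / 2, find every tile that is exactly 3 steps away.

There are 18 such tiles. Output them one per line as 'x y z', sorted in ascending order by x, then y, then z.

Answer: -2 -5 7
-2 -4 6
-2 -3 5
-2 -2 4
-1 -6 7
-1 -2 3
0 -7 7
0 -2 2
1 -8 7
1 -2 1
2 -8 6
2 -3 1
3 -8 5
3 -4 1
4 -8 4
4 -7 3
4 -6 2
4 -5 1

Derivation:
Walk ring at distance 3 from (1, -5, 4):
Start at center + D4*3 = (-2, -5, 7)
  hex 0: (-2, -5, 7)
  hex 1: (-1, -6, 7)
  hex 2: (0, -7, 7)
  hex 3: (1, -8, 7)
  hex 4: (2, -8, 6)
  hex 5: (3, -8, 5)
  hex 6: (4, -8, 4)
  hex 7: (4, -7, 3)
  hex 8: (4, -6, 2)
  hex 9: (4, -5, 1)
  hex 10: (3, -4, 1)
  hex 11: (2, -3, 1)
  hex 12: (1, -2, 1)
  hex 13: (0, -2, 2)
  hex 14: (-1, -2, 3)
  hex 15: (-2, -2, 4)
  hex 16: (-2, -3, 5)
  hex 17: (-2, -4, 6)
Sorted: 18 hexes.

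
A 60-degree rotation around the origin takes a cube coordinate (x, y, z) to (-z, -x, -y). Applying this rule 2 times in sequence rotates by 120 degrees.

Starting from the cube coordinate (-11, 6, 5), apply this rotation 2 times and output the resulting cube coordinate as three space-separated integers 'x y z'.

Start: (-11, 6, 5)
Step 1: (-11, 6, 5) -> (-(5), -(-11), -(6)) = (-5, 11, -6)
Step 2: (-5, 11, -6) -> (-(-6), -(-5), -(11)) = (6, 5, -11)

Answer: 6 5 -11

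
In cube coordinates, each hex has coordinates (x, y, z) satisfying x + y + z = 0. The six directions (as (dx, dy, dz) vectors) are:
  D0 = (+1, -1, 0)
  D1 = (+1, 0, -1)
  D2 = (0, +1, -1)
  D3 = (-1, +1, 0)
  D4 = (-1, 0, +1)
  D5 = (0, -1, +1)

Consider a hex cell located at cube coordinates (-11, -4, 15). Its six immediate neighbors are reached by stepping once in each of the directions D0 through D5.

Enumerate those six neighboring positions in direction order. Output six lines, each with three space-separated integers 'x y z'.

Answer: -10 -5 15
-10 -4 14
-11 -3 14
-12 -3 15
-12 -4 16
-11 -5 16

Derivation:
Center: (-11, -4, 15). Add each direction:
  D0: (-11, -4, 15) + (1, -1, 0) = (-10, -5, 15)
  D1: (-11, -4, 15) + (1, 0, -1) = (-10, -4, 14)
  D2: (-11, -4, 15) + (0, 1, -1) = (-11, -3, 14)
  D3: (-11, -4, 15) + (-1, 1, 0) = (-12, -3, 15)
  D4: (-11, -4, 15) + (-1, 0, 1) = (-12, -4, 16)
  D5: (-11, -4, 15) + (0, -1, 1) = (-11, -5, 16)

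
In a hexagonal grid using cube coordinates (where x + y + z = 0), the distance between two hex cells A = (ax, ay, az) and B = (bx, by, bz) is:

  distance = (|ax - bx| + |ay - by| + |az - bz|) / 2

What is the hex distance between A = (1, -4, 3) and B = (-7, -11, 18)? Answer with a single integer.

|ax - bx| = |1 - (-7)| = 8
|ay - by| = |-4 - (-11)| = 7
|az - bz| = |3 - 18| = 15
distance = (8 + 7 + 15) / 2 = 30 / 2 = 15

Answer: 15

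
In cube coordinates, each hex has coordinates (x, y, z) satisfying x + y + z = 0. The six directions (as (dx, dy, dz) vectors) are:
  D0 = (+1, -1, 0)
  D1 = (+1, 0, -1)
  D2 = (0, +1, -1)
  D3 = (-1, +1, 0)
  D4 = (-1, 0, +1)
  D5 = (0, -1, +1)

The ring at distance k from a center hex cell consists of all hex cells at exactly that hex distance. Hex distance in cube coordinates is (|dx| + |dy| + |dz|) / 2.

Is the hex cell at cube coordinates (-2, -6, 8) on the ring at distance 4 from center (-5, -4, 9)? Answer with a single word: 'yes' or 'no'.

|px - cx| = |-2 - (-5)| = 3
|py - cy| = |-6 - (-4)| = 2
|pz - cz| = |8 - 9| = 1
distance = (3+2+1)/2 = 6/2 = 3
radius = 4; distance != radius -> no

Answer: no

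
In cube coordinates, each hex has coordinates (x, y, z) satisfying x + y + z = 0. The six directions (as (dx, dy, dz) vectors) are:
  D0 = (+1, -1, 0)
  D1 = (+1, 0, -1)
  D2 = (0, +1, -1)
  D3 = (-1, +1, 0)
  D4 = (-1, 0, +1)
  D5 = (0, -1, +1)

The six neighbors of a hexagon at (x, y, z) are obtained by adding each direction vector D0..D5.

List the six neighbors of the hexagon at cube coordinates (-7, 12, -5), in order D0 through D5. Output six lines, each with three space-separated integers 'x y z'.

Center: (-7, 12, -5). Add each direction:
  D0: (-7, 12, -5) + (1, -1, 0) = (-6, 11, -5)
  D1: (-7, 12, -5) + (1, 0, -1) = (-6, 12, -6)
  D2: (-7, 12, -5) + (0, 1, -1) = (-7, 13, -6)
  D3: (-7, 12, -5) + (-1, 1, 0) = (-8, 13, -5)
  D4: (-7, 12, -5) + (-1, 0, 1) = (-8, 12, -4)
  D5: (-7, 12, -5) + (0, -1, 1) = (-7, 11, -4)

Answer: -6 11 -5
-6 12 -6
-7 13 -6
-8 13 -5
-8 12 -4
-7 11 -4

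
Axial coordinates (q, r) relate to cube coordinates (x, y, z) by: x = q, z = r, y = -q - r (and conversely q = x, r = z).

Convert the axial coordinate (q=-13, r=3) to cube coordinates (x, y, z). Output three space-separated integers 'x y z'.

x = q = -13
z = r = 3
y = -x - z = -(-13) - (3) = 10

Answer: -13 10 3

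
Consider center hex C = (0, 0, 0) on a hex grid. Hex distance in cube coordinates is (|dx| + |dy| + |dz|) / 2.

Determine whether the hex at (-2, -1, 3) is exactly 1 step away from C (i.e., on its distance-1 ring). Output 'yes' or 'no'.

|px - cx| = |-2 - 0| = 2
|py - cy| = |-1 - 0| = 1
|pz - cz| = |3 - 0| = 3
distance = (2+1+3)/2 = 6/2 = 3
radius = 1; distance != radius -> no

Answer: no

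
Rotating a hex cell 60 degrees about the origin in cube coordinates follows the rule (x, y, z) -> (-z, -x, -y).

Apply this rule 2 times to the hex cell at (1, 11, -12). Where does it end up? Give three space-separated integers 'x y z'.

Answer: 11 -12 1

Derivation:
Start: (1, 11, -12)
Step 1: (1, 11, -12) -> (-(-12), -(1), -(11)) = (12, -1, -11)
Step 2: (12, -1, -11) -> (-(-11), -(12), -(-1)) = (11, -12, 1)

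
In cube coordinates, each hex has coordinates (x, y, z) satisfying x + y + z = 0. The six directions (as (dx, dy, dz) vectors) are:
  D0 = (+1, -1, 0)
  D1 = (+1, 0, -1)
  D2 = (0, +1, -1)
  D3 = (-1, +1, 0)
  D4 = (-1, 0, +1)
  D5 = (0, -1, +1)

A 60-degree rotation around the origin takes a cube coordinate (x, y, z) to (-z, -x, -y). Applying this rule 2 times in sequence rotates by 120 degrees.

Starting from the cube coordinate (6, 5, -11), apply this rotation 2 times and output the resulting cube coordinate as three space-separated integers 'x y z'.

Answer: 5 -11 6

Derivation:
Start: (6, 5, -11)
Step 1: (6, 5, -11) -> (-(-11), -(6), -(5)) = (11, -6, -5)
Step 2: (11, -6, -5) -> (-(-5), -(11), -(-6)) = (5, -11, 6)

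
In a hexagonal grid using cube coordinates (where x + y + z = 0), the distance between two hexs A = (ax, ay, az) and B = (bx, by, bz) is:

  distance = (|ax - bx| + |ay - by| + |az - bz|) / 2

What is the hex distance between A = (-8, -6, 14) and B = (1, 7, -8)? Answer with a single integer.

|ax - bx| = |-8 - 1| = 9
|ay - by| = |-6 - 7| = 13
|az - bz| = |14 - (-8)| = 22
distance = (9 + 13 + 22) / 2 = 44 / 2 = 22

Answer: 22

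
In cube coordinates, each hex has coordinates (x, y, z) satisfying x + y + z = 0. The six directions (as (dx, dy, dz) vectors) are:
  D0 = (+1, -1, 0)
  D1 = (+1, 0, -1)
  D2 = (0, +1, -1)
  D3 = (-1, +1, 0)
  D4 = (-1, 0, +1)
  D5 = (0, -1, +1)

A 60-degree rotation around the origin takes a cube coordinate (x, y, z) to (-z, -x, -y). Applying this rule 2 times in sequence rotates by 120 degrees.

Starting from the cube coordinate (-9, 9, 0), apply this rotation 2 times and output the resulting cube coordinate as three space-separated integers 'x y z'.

Start: (-9, 9, 0)
Step 1: (-9, 9, 0) -> (-(0), -(-9), -(9)) = (0, 9, -9)
Step 2: (0, 9, -9) -> (-(-9), -(0), -(9)) = (9, 0, -9)

Answer: 9 0 -9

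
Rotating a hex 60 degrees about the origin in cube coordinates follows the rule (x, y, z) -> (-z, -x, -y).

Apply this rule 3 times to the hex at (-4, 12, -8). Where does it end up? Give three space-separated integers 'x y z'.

Start: (-4, 12, -8)
Step 1: (-4, 12, -8) -> (-(-8), -(-4), -(12)) = (8, 4, -12)
Step 2: (8, 4, -12) -> (-(-12), -(8), -(4)) = (12, -8, -4)
Step 3: (12, -8, -4) -> (-(-4), -(12), -(-8)) = (4, -12, 8)

Answer: 4 -12 8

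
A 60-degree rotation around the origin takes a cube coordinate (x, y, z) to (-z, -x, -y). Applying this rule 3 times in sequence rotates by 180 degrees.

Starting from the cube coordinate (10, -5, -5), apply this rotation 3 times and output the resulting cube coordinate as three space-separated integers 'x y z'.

Answer: -10 5 5

Derivation:
Start: (10, -5, -5)
Step 1: (10, -5, -5) -> (-(-5), -(10), -(-5)) = (5, -10, 5)
Step 2: (5, -10, 5) -> (-(5), -(5), -(-10)) = (-5, -5, 10)
Step 3: (-5, -5, 10) -> (-(10), -(-5), -(-5)) = (-10, 5, 5)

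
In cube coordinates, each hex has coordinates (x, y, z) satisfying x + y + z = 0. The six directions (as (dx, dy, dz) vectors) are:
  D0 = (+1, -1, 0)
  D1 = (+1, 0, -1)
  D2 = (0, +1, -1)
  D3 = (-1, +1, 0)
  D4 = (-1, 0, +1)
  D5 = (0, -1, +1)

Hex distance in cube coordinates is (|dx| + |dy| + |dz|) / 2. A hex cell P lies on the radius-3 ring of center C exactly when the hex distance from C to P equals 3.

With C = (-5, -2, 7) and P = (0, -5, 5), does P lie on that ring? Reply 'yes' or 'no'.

|px - cx| = |0 - (-5)| = 5
|py - cy| = |-5 - (-2)| = 3
|pz - cz| = |5 - 7| = 2
distance = (5+3+2)/2 = 10/2 = 5
radius = 3; distance != radius -> no

Answer: no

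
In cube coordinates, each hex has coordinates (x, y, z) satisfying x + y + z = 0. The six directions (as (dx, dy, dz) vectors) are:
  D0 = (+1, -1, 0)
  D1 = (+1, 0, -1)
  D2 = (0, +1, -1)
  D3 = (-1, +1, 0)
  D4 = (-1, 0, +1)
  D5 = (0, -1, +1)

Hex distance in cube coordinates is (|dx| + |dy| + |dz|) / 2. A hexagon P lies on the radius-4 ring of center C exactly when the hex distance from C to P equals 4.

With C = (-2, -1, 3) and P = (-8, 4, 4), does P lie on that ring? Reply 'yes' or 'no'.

Answer: no

Derivation:
|px - cx| = |-8 - (-2)| = 6
|py - cy| = |4 - (-1)| = 5
|pz - cz| = |4 - 3| = 1
distance = (6+5+1)/2 = 12/2 = 6
radius = 4; distance != radius -> no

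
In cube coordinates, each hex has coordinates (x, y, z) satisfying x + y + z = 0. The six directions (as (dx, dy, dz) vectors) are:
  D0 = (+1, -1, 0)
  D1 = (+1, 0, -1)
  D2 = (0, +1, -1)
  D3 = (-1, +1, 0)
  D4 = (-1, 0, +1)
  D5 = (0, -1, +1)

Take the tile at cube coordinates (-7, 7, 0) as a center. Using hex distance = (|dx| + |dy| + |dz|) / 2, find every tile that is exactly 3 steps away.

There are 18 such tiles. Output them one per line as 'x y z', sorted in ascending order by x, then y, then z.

Walk ring at distance 3 from (-7, 7, 0):
Start at center + D4*3 = (-10, 7, 3)
  hex 0: (-10, 7, 3)
  hex 1: (-9, 6, 3)
  hex 2: (-8, 5, 3)
  hex 3: (-7, 4, 3)
  hex 4: (-6, 4, 2)
  hex 5: (-5, 4, 1)
  hex 6: (-4, 4, 0)
  hex 7: (-4, 5, -1)
  hex 8: (-4, 6, -2)
  hex 9: (-4, 7, -3)
  hex 10: (-5, 8, -3)
  hex 11: (-6, 9, -3)
  hex 12: (-7, 10, -3)
  hex 13: (-8, 10, -2)
  hex 14: (-9, 10, -1)
  hex 15: (-10, 10, 0)
  hex 16: (-10, 9, 1)
  hex 17: (-10, 8, 2)
Sorted: 18 hexes.

Answer: -10 7 3
-10 8 2
-10 9 1
-10 10 0
-9 6 3
-9 10 -1
-8 5 3
-8 10 -2
-7 4 3
-7 10 -3
-6 4 2
-6 9 -3
-5 4 1
-5 8 -3
-4 4 0
-4 5 -1
-4 6 -2
-4 7 -3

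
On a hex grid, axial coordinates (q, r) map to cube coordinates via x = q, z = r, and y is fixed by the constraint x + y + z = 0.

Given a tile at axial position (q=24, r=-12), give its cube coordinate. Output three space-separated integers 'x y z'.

Answer: 24 -12 -12

Derivation:
x = q = 24
z = r = -12
y = -x - z = -(24) - (-12) = -12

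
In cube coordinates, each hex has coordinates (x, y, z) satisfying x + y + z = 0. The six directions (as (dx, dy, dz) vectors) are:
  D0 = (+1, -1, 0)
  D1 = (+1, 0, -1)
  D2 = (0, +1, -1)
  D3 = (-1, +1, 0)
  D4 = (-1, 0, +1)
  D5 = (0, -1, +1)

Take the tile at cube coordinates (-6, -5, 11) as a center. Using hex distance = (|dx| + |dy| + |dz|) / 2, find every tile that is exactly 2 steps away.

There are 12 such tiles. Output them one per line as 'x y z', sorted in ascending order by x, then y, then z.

Walk ring at distance 2 from (-6, -5, 11):
Start at center + D4*2 = (-8, -5, 13)
  hex 0: (-8, -5, 13)
  hex 1: (-7, -6, 13)
  hex 2: (-6, -7, 13)
  hex 3: (-5, -7, 12)
  hex 4: (-4, -7, 11)
  hex 5: (-4, -6, 10)
  hex 6: (-4, -5, 9)
  hex 7: (-5, -4, 9)
  hex 8: (-6, -3, 9)
  hex 9: (-7, -3, 10)
  hex 10: (-8, -3, 11)
  hex 11: (-8, -4, 12)
Sorted: 12 hexes.

Answer: -8 -5 13
-8 -4 12
-8 -3 11
-7 -6 13
-7 -3 10
-6 -7 13
-6 -3 9
-5 -7 12
-5 -4 9
-4 -7 11
-4 -6 10
-4 -5 9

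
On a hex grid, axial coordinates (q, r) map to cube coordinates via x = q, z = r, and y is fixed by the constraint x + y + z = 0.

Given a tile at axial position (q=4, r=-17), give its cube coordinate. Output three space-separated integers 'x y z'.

x = q = 4
z = r = -17
y = -x - z = -(4) - (-17) = 13

Answer: 4 13 -17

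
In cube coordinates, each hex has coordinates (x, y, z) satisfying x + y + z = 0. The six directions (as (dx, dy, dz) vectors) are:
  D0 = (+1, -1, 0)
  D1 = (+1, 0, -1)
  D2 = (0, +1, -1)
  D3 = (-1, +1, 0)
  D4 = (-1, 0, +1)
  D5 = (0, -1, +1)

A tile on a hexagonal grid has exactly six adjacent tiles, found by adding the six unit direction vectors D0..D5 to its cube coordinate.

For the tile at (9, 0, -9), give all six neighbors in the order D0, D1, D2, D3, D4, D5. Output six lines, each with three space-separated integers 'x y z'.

Answer: 10 -1 -9
10 0 -10
9 1 -10
8 1 -9
8 0 -8
9 -1 -8

Derivation:
Center: (9, 0, -9). Add each direction:
  D0: (9, 0, -9) + (1, -1, 0) = (10, -1, -9)
  D1: (9, 0, -9) + (1, 0, -1) = (10, 0, -10)
  D2: (9, 0, -9) + (0, 1, -1) = (9, 1, -10)
  D3: (9, 0, -9) + (-1, 1, 0) = (8, 1, -9)
  D4: (9, 0, -9) + (-1, 0, 1) = (8, 0, -8)
  D5: (9, 0, -9) + (0, -1, 1) = (9, -1, -8)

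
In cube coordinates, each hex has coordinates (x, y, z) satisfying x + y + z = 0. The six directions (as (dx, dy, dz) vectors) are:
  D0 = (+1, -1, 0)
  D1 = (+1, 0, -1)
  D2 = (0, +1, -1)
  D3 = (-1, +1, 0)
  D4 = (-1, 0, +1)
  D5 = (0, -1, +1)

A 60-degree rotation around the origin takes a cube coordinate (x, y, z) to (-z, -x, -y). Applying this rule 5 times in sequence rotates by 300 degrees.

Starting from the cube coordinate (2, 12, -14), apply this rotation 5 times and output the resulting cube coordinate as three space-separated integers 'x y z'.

Answer: -12 14 -2

Derivation:
Start: (2, 12, -14)
Step 1: (2, 12, -14) -> (-(-14), -(2), -(12)) = (14, -2, -12)
Step 2: (14, -2, -12) -> (-(-12), -(14), -(-2)) = (12, -14, 2)
Step 3: (12, -14, 2) -> (-(2), -(12), -(-14)) = (-2, -12, 14)
Step 4: (-2, -12, 14) -> (-(14), -(-2), -(-12)) = (-14, 2, 12)
Step 5: (-14, 2, 12) -> (-(12), -(-14), -(2)) = (-12, 14, -2)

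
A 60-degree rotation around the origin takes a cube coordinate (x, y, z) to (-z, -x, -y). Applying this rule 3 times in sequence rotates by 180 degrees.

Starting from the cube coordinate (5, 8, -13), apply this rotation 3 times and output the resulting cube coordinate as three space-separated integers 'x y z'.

Answer: -5 -8 13

Derivation:
Start: (5, 8, -13)
Step 1: (5, 8, -13) -> (-(-13), -(5), -(8)) = (13, -5, -8)
Step 2: (13, -5, -8) -> (-(-8), -(13), -(-5)) = (8, -13, 5)
Step 3: (8, -13, 5) -> (-(5), -(8), -(-13)) = (-5, -8, 13)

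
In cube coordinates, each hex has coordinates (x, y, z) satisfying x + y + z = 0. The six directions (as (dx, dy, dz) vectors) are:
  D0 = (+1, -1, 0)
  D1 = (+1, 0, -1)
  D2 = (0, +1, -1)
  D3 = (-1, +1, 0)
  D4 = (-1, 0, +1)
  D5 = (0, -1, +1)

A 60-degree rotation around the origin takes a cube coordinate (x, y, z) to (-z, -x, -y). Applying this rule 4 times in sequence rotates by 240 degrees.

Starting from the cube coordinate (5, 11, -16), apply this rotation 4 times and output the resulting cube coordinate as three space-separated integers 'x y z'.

Start: (5, 11, -16)
Step 1: (5, 11, -16) -> (-(-16), -(5), -(11)) = (16, -5, -11)
Step 2: (16, -5, -11) -> (-(-11), -(16), -(-5)) = (11, -16, 5)
Step 3: (11, -16, 5) -> (-(5), -(11), -(-16)) = (-5, -11, 16)
Step 4: (-5, -11, 16) -> (-(16), -(-5), -(-11)) = (-16, 5, 11)

Answer: -16 5 11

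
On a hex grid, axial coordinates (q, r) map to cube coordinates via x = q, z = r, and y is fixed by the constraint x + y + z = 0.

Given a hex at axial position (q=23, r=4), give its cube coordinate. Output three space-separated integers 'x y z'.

Answer: 23 -27 4

Derivation:
x = q = 23
z = r = 4
y = -x - z = -(23) - (4) = -27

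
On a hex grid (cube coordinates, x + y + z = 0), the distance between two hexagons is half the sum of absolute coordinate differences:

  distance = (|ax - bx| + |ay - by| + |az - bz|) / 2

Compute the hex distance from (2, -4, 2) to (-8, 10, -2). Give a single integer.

|ax - bx| = |2 - (-8)| = 10
|ay - by| = |-4 - 10| = 14
|az - bz| = |2 - (-2)| = 4
distance = (10 + 14 + 4) / 2 = 28 / 2 = 14

Answer: 14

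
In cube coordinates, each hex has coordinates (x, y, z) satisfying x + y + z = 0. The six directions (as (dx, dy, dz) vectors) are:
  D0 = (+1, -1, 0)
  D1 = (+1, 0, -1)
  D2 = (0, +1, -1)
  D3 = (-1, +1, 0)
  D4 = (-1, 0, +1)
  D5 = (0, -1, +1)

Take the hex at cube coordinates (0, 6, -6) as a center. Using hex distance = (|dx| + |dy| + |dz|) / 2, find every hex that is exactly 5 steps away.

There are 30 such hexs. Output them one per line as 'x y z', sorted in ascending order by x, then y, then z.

Answer: -5 6 -1
-5 7 -2
-5 8 -3
-5 9 -4
-5 10 -5
-5 11 -6
-4 5 -1
-4 11 -7
-3 4 -1
-3 11 -8
-2 3 -1
-2 11 -9
-1 2 -1
-1 11 -10
0 1 -1
0 11 -11
1 1 -2
1 10 -11
2 1 -3
2 9 -11
3 1 -4
3 8 -11
4 1 -5
4 7 -11
5 1 -6
5 2 -7
5 3 -8
5 4 -9
5 5 -10
5 6 -11

Derivation:
Walk ring at distance 5 from (0, 6, -6):
Start at center + D4*5 = (-5, 6, -1)
  hex 0: (-5, 6, -1)
  hex 1: (-4, 5, -1)
  hex 2: (-3, 4, -1)
  hex 3: (-2, 3, -1)
  hex 4: (-1, 2, -1)
  hex 5: (0, 1, -1)
  hex 6: (1, 1, -2)
  hex 7: (2, 1, -3)
  hex 8: (3, 1, -4)
  hex 9: (4, 1, -5)
  hex 10: (5, 1, -6)
  hex 11: (5, 2, -7)
  hex 12: (5, 3, -8)
  hex 13: (5, 4, -9)
  hex 14: (5, 5, -10)
  hex 15: (5, 6, -11)
  hex 16: (4, 7, -11)
  hex 17: (3, 8, -11)
  hex 18: (2, 9, -11)
  hex 19: (1, 10, -11)
  hex 20: (0, 11, -11)
  hex 21: (-1, 11, -10)
  hex 22: (-2, 11, -9)
  hex 23: (-3, 11, -8)
  hex 24: (-4, 11, -7)
  hex 25: (-5, 11, -6)
  hex 26: (-5, 10, -5)
  hex 27: (-5, 9, -4)
  hex 28: (-5, 8, -3)
  hex 29: (-5, 7, -2)
Sorted: 30 hexes.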